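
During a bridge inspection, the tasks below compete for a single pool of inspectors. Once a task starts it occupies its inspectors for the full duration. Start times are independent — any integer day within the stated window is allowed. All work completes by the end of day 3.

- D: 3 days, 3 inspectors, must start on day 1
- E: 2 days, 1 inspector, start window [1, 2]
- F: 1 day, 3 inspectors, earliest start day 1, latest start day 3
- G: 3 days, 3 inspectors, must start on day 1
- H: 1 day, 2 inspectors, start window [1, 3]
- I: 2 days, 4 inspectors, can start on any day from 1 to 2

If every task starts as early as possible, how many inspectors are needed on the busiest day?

16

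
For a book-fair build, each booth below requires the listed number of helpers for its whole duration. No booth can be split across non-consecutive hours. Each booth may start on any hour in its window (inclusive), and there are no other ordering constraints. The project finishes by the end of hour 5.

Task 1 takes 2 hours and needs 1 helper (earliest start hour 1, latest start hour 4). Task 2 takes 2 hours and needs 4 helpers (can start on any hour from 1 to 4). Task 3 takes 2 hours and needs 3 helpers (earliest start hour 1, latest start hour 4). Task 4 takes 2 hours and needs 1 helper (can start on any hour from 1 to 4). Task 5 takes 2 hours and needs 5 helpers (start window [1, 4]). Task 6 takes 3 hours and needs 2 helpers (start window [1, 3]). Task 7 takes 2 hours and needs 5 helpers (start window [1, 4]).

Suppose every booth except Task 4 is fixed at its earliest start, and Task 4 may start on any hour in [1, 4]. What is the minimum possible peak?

20

Task 4@1: h1:21  h2:21  h3:2  h4:0  h5:0 → peak 21
Task 4@2: h1:20  h2:21  h3:3  h4:0  h5:0 → peak 21
Task 4@3: h1:20  h2:20  h3:3  h4:1  h5:0 → peak 20
Task 4@4: h1:20  h2:20  h3:2  h4:1  h5:1 → peak 20
Best is Task 4@3, peak 20.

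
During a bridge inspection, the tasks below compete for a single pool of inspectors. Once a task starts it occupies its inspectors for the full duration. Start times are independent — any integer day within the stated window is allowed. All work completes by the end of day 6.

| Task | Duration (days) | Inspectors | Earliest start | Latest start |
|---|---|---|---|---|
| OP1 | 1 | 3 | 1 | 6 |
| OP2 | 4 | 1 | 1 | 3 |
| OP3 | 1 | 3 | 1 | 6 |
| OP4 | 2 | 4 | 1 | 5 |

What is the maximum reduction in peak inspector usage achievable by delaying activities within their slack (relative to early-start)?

Early-start peak: d1:11  d2:5  d3:1  d4:1  d5:0  d6:0 ⇒ 11.
Leveled (OP1@1, OP2@1, OP3@2, OP4@5): d1:4  d2:4  d3:1  d4:1  d5:4  d6:4 ⇒ 4.
Reduction 11 − 4 = 7.

7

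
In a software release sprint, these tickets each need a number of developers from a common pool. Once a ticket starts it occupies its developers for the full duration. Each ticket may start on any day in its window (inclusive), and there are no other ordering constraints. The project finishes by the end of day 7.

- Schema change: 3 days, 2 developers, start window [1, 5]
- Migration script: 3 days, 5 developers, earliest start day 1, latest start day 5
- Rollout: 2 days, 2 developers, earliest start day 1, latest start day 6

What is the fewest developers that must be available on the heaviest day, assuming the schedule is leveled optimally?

5

Early-start (Schema change@1, Migration script@1, Rollout@1) gives peak 9: d1:9  d2:9  d3:7  d4:0  d5:0  d6:0  d7:0.
Shift Migration script→4.
Schedule Schema change@1, Migration script@4, Rollout@1: d1:4  d2:4  d3:2  d4:5  d5:5  d6:5  d7:0 — peak 5.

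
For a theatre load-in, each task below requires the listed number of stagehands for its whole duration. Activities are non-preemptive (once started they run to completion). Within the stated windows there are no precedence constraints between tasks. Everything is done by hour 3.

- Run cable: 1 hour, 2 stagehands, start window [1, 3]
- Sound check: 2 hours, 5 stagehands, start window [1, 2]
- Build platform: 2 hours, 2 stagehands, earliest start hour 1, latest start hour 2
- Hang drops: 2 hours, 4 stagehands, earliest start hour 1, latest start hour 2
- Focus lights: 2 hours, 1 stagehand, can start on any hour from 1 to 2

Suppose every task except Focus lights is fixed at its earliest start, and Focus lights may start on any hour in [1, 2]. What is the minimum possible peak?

Focus lights@1: h1:14  h2:12  h3:0 → peak 14
Focus lights@2: h1:13  h2:12  h3:1 → peak 13
Best is Focus lights@2, peak 13.

13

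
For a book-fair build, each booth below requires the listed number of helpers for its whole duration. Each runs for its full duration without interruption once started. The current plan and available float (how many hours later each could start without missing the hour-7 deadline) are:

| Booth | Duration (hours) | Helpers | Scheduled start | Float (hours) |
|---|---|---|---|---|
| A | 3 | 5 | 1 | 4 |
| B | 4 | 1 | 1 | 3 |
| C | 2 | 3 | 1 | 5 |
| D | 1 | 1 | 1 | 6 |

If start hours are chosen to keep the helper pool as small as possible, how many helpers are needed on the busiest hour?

5

Early-start (A@1, B@1, C@1, D@1) gives peak 10: h1:10  h2:9  h3:6  h4:1  h5:0  h6:0  h7:0.
Shift B→4, C→4, D→4.
Schedule A@1, B@4, C@4, D@4: h1:5  h2:5  h3:5  h4:5  h5:4  h6:1  h7:1 — peak 5.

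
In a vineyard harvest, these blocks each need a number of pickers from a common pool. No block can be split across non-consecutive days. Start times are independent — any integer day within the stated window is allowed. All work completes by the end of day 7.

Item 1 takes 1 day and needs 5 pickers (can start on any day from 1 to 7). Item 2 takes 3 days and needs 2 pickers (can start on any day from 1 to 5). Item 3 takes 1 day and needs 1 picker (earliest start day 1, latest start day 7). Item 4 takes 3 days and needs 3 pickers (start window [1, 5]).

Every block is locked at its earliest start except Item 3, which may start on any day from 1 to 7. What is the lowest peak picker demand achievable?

Item 3@1: d1:11  d2:5  d3:5  d4:0  d5:0  d6:0  d7:0 → peak 11
Item 3@2: d1:10  d2:6  d3:5  d4:0  d5:0  d6:0  d7:0 → peak 10
Item 3@3: d1:10  d2:5  d3:6  d4:0  d5:0  d6:0  d7:0 → peak 10
Item 3@4: d1:10  d2:5  d3:5  d4:1  d5:0  d6:0  d7:0 → peak 10
Item 3@5: d1:10  d2:5  d3:5  d4:0  d5:1  d6:0  d7:0 → peak 10
Item 3@6: d1:10  d2:5  d3:5  d4:0  d5:0  d6:1  d7:0 → peak 10
Item 3@7: d1:10  d2:5  d3:5  d4:0  d5:0  d6:0  d7:1 → peak 10
Best is Item 3@2, peak 10.

10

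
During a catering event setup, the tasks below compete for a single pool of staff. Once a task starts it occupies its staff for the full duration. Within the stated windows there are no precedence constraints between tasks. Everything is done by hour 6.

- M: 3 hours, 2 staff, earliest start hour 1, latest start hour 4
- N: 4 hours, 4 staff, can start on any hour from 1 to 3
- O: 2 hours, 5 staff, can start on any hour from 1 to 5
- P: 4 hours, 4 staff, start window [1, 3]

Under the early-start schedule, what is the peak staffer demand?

15

Early-start schedule: M@1, N@1, O@1, P@1.
Load per hour: hour 1: 15, hour 2: 15, hour 3: 10, hour 4: 8, hour 5: 0, hour 6: 0.
Peak is 15.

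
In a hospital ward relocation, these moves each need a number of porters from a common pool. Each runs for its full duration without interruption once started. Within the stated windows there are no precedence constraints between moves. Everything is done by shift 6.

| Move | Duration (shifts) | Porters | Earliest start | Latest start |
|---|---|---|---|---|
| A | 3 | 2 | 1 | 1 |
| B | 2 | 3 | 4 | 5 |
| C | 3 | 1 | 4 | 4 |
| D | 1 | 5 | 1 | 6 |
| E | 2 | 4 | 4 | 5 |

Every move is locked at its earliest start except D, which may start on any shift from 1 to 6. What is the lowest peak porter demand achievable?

D@1: s1:7  s2:2  s3:2  s4:8  s5:8  s6:1 → peak 8
D@2: s1:2  s2:7  s3:2  s4:8  s5:8  s6:1 → peak 8
D@3: s1:2  s2:2  s3:7  s4:8  s5:8  s6:1 → peak 8
D@4: s1:2  s2:2  s3:2  s4:13  s5:8  s6:1 → peak 13
D@5: s1:2  s2:2  s3:2  s4:8  s5:13  s6:1 → peak 13
D@6: s1:2  s2:2  s3:2  s4:8  s5:8  s6:6 → peak 8
Best is D@1, peak 8.

8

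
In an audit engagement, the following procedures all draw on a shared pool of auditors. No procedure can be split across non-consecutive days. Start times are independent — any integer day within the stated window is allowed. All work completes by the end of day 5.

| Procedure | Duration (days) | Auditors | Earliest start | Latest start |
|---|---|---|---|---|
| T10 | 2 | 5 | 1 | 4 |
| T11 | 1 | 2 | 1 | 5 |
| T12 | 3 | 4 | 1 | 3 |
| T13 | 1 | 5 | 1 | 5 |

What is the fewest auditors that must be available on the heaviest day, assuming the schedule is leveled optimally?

Early-start (T10@1, T11@1, T12@1, T13@1) gives peak 16: d1:16  d2:9  d3:4  d4:0  d5:0.
Shift T12→2, T13→3.
Schedule T10@1, T11@1, T12@2, T13@3: d1:7  d2:9  d3:9  d4:4  d5:0 — peak 9.

9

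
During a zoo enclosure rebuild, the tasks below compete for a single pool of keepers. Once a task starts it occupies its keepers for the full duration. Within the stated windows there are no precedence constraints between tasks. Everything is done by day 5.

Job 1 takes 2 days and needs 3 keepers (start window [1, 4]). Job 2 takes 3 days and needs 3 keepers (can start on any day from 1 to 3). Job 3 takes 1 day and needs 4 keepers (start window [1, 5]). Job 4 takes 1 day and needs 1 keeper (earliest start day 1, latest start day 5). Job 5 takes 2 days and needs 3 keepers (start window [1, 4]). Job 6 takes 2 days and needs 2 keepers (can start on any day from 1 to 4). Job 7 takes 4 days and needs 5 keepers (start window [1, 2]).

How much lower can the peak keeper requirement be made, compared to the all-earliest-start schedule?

10

Early-start peak: d1:21  d2:16  d3:8  d4:5  d5:0 ⇒ 21.
Leveled (Job 1@1, Job 2@1, Job 3@1, Job 4@1, Job 5@3, Job 6@4, Job 7@2): d1:11  d2:11  d3:11  d4:10  d5:7 ⇒ 11.
Reduction 21 − 11 = 10.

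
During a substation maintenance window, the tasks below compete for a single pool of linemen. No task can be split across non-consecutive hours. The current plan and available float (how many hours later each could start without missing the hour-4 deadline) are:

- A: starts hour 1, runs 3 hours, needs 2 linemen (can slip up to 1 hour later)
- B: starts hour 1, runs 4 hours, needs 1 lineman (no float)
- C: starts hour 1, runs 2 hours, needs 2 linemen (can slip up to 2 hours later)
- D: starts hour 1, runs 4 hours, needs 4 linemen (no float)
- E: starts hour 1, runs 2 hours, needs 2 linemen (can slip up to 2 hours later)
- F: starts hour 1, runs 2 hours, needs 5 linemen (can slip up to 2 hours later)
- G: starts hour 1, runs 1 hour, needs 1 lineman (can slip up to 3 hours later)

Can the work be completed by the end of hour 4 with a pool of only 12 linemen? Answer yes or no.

yes

Schedule A@1, B@1, C@1, D@1, E@1, F@3, G@1: h1:12  h2:11  h3:12  h4:10 — peak 12 ≤ 12.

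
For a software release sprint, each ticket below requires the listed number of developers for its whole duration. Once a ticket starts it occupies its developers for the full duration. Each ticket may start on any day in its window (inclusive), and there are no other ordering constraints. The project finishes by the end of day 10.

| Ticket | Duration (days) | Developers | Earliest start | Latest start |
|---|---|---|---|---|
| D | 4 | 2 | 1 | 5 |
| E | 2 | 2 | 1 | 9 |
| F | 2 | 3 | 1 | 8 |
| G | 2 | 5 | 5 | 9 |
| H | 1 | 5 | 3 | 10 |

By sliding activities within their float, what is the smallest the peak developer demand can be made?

Early-start (D@1, E@1, F@1, G@5, H@3) gives peak 7: d1:7  d2:7  d3:7  d4:2  d5:5  d6:5  d7:0  d8:0  d9:0  d10:0.
Shift F→3, H→7.
Schedule D@1, E@1, F@3, G@5, H@7: d1:4  d2:4  d3:5  d4:5  d5:5  d6:5  d7:5  d8:0  d9:0  d10:0 — peak 5.

5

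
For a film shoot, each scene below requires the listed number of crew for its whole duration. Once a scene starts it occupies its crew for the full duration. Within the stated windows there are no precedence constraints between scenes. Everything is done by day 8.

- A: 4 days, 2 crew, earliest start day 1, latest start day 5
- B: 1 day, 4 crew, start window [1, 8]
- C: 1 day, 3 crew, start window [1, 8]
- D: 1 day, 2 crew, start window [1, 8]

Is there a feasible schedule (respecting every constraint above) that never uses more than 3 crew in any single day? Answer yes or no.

no

The minimum achievable peak is 4; 3 < 4, so no feasible schedule stays within the cap.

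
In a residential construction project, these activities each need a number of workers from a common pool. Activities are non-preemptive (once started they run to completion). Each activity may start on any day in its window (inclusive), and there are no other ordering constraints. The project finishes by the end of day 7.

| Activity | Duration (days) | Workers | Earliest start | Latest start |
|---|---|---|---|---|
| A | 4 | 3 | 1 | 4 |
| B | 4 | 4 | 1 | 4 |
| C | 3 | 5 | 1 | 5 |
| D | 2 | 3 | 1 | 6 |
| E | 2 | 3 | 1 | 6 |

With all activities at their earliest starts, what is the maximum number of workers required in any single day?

Early-start schedule: A@1, B@1, C@1, D@1, E@1.
Load per day: day 1: 18, day 2: 18, day 3: 12, day 4: 7, day 5: 0, day 6: 0, day 7: 0.
Peak is 18.

18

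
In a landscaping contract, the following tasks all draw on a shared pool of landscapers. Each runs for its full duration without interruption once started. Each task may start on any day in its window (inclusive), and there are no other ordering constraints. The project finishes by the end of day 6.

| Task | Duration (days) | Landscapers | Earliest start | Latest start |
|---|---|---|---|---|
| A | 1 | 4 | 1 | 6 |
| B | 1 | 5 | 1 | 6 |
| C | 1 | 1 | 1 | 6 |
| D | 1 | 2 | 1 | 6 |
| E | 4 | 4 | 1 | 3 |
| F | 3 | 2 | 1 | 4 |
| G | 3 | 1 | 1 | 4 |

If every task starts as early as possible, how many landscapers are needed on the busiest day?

19

Early-start schedule: A@1, B@1, C@1, D@1, E@1, F@1, G@1.
Load per day: day 1: 19, day 2: 7, day 3: 7, day 4: 4, day 5: 0, day 6: 0.
Peak is 19.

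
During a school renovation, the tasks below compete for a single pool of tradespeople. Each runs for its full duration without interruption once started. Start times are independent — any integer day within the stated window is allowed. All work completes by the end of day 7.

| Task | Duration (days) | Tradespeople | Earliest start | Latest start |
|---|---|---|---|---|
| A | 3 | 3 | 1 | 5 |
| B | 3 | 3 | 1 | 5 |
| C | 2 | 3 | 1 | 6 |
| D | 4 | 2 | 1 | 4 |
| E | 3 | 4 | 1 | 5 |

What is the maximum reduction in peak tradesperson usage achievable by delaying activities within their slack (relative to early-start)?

7

Early-start peak: d1:15  d2:15  d3:12  d4:2  d5:0  d6:0  d7:0 ⇒ 15.
Leveled (A@1, B@1, C@4, D@1, E@5): d1:8  d2:8  d3:8  d4:5  d5:7  d6:4  d7:4 ⇒ 8.
Reduction 15 − 8 = 7.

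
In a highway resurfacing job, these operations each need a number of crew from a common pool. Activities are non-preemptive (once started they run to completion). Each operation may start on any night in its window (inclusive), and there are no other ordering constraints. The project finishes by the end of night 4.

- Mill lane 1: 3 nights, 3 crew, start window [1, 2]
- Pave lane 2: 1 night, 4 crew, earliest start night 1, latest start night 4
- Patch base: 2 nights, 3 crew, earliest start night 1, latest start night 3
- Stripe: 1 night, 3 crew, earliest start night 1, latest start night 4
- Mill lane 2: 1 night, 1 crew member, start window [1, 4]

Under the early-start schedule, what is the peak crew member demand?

Early-start schedule: Mill lane 1@1, Pave lane 2@1, Patch base@1, Stripe@1, Mill lane 2@1.
Load per night: night 1: 14, night 2: 6, night 3: 3, night 4: 0.
Peak is 14.

14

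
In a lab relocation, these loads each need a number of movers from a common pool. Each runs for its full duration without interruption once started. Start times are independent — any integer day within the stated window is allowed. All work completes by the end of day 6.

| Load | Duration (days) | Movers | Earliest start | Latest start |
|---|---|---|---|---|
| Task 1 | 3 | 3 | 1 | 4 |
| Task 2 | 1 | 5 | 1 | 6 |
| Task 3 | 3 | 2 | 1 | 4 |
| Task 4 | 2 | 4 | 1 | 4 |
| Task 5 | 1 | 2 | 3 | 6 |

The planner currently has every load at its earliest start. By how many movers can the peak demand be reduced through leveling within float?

Early-start peak: d1:14  d2:9  d3:7  d4:0  d5:0  d6:0 ⇒ 14.
Leveled (Task 1@1, Task 2@6, Task 3@1, Task 4@4, Task 5@4): d1:5  d2:5  d3:5  d4:6  d5:4  d6:5 ⇒ 6.
Reduction 14 − 6 = 8.

8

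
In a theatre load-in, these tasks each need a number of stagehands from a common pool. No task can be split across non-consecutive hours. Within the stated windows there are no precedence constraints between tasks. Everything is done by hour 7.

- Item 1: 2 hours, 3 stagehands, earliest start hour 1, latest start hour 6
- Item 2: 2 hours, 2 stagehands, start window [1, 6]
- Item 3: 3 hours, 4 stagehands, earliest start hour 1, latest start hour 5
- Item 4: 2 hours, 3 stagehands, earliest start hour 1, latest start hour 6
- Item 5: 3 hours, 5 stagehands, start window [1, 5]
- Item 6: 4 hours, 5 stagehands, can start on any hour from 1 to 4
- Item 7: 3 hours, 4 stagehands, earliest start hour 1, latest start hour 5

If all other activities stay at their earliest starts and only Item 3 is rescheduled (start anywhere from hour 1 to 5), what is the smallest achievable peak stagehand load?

22

Item 3@1: h1:26  h2:26  h3:18  h4:5  h5:0  h6:0  h7:0 → peak 26
Item 3@2: h1:22  h2:26  h3:18  h4:9  h5:0  h6:0  h7:0 → peak 26
Item 3@3: h1:22  h2:22  h3:18  h4:9  h5:4  h6:0  h7:0 → peak 22
Item 3@4: h1:22  h2:22  h3:14  h4:9  h5:4  h6:4  h7:0 → peak 22
Item 3@5: h1:22  h2:22  h3:14  h4:5  h5:4  h6:4  h7:4 → peak 22
Best is Item 3@3, peak 22.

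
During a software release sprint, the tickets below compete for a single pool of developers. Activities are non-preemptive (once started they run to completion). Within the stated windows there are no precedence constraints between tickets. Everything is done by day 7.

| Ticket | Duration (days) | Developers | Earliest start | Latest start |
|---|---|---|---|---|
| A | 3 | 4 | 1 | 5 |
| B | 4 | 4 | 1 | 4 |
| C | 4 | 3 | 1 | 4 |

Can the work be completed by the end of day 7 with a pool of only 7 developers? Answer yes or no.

yes

Schedule A@1, B@4, C@1: d1:7  d2:7  d3:7  d4:7  d5:4  d6:4  d7:4 — peak 7 ≤ 7.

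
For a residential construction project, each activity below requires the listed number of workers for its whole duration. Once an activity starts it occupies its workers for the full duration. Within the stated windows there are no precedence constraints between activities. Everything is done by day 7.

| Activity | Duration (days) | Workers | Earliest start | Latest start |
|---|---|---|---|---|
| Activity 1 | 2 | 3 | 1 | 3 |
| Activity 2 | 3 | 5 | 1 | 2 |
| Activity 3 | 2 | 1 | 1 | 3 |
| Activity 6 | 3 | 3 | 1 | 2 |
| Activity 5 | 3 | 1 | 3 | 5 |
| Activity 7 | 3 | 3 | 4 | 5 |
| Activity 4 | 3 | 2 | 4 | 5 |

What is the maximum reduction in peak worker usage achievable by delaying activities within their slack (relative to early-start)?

Early-start peak: d1:12  d2:12  d3:9  d4:6  d5:6  d6:5  d7:0 ⇒ 12.
Leveled (Activity 1@1, Activity 2@1, Activity 3@3, Activity 6@1, Activity 5@3, Activity 7@4, Activity 4@4): d1:11  d2:11  d3:10  d4:7  d5:6  d6:5  d7:0 ⇒ 11.
Reduction 12 − 11 = 1.

1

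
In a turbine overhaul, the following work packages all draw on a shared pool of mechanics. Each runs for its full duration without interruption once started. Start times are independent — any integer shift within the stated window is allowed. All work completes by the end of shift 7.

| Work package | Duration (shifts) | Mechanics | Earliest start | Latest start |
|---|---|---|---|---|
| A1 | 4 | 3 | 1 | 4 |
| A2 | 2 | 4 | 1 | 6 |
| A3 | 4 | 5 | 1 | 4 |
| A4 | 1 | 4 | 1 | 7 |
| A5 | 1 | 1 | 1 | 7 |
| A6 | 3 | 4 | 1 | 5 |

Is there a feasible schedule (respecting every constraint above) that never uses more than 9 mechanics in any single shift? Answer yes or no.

yes

Schedule A1@1, A2@1, A3@3, A4@7, A5@1, A6@5: s1:8  s2:7  s3:8  s4:8  s5:9  s6:9  s7:8 — peak 9 ≤ 9.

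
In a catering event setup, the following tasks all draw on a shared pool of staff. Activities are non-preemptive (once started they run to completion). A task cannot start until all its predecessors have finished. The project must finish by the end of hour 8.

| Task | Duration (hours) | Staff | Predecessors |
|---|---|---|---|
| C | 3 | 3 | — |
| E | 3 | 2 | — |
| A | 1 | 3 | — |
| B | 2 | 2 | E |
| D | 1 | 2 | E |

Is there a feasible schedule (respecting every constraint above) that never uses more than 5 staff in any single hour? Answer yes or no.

Schedule C@1, E@1, A@4, B@4, D@5: h1:5  h2:5  h3:5  h4:5  h5:4  h6:0  h7:0  h8:0 — peak 5 ≤ 5.

yes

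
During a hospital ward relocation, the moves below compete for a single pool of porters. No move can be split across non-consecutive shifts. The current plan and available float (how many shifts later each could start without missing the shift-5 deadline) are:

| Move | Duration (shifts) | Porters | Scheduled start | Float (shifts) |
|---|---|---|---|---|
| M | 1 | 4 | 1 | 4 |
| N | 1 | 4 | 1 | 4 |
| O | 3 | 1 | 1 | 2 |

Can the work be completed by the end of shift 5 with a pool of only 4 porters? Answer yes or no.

yes

Schedule M@1, N@2, O@3: s1:4  s2:4  s3:1  s4:1  s5:1 — peak 4 ≤ 4.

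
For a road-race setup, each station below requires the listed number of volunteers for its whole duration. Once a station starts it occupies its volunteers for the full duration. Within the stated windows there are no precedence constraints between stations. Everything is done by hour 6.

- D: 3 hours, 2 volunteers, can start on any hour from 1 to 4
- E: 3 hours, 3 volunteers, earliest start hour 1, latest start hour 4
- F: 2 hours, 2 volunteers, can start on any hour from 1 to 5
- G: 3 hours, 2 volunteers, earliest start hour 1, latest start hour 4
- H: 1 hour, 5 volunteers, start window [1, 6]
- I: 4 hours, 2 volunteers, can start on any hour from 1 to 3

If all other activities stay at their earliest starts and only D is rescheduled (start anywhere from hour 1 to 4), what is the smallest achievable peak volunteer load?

14

D@1: h1:16  h2:11  h3:9  h4:2  h5:0  h6:0 → peak 16
D@2: h1:14  h2:11  h3:9  h4:4  h5:0  h6:0 → peak 14
D@3: h1:14  h2:9  h3:9  h4:4  h5:2  h6:0 → peak 14
D@4: h1:14  h2:9  h3:7  h4:4  h5:2  h6:2 → peak 14
Best is D@2, peak 14.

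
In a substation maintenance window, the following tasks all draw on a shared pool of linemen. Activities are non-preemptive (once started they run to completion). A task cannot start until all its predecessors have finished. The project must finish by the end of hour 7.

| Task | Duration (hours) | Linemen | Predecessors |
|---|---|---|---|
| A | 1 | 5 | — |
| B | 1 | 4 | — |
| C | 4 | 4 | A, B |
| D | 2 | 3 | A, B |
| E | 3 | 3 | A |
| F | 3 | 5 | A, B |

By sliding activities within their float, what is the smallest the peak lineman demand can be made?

9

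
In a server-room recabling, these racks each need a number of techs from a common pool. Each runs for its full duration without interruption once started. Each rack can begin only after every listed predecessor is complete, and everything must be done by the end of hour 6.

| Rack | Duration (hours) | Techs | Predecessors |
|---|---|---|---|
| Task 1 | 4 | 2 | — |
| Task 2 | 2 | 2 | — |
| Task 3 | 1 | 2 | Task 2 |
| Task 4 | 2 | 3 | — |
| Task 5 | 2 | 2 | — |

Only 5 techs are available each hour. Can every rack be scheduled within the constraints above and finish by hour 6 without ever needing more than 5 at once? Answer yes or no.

Schedule Task 1@1, Task 2@1, Task 3@3, Task 4@4, Task 5@5: h1:4  h2:4  h3:4  h4:5  h5:5  h6:2 — peak 5 ≤ 5.

yes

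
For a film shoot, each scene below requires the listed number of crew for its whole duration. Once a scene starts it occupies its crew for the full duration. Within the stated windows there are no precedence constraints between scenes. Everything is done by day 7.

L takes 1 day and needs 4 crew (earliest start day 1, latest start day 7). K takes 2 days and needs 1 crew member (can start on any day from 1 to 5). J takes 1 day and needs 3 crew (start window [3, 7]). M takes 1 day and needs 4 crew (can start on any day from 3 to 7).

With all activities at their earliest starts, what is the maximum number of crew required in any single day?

Early-start schedule: L@1, K@1, J@3, M@3.
Load per day: day 1: 5, day 2: 1, day 3: 7, day 4: 0, day 5: 0, day 6: 0, day 7: 0.
Peak is 7.

7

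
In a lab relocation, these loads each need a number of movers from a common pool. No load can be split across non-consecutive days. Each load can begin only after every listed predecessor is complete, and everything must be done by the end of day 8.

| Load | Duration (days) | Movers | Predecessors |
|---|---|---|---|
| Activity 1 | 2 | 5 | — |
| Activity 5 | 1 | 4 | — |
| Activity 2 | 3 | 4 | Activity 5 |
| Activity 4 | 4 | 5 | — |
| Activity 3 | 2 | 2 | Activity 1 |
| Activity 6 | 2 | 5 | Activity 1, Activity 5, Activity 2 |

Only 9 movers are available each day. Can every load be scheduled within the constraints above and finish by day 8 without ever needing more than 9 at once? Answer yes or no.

Schedule Activity 1@1, Activity 5@1, Activity 2@2, Activity 4@3, Activity 3@5, Activity 6@7: d1:9  d2:9  d3:9  d4:9  d5:7  d6:7  d7:5  d8:5 — peak 9 ≤ 9.

yes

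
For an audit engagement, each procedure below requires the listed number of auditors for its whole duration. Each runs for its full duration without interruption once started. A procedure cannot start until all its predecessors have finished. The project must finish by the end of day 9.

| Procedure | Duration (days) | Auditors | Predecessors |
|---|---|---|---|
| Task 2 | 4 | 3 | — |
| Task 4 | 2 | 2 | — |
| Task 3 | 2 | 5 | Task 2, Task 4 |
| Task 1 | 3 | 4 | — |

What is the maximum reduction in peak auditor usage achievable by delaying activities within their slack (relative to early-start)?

4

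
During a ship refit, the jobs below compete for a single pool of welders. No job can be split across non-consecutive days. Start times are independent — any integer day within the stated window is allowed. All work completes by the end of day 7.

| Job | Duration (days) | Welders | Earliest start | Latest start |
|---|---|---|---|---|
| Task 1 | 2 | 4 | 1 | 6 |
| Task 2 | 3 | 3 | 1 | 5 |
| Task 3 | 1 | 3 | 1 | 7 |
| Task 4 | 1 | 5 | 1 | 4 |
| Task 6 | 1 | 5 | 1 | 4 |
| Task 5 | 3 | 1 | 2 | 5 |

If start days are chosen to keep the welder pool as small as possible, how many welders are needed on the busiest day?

Early-start (Task 1@1, Task 2@1, Task 3@1, Task 4@1, Task 6@1, Task 5@2) gives peak 20: d1:20  d2:8  d3:4  d4:1  d5:0  d6:0  d7:0.
Shift Task 2→5, Task 3→5, Task 4→3, Task 6→4.
Schedule Task 1@1, Task 2@5, Task 3@5, Task 4@3, Task 6@4, Task 5@2: d1:4  d2:5  d3:6  d4:6  d5:6  d6:3  d7:3 — peak 6.

6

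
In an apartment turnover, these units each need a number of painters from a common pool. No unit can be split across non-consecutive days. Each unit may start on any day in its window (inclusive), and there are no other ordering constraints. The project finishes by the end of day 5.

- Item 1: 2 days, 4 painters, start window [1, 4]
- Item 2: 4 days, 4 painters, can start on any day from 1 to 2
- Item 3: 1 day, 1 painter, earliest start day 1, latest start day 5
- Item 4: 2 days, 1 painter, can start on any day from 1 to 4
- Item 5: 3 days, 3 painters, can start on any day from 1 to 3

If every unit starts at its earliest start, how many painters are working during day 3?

7

At early start, day 3 has: Item 2, Item 5.
Demand: 4 + 3 = 7.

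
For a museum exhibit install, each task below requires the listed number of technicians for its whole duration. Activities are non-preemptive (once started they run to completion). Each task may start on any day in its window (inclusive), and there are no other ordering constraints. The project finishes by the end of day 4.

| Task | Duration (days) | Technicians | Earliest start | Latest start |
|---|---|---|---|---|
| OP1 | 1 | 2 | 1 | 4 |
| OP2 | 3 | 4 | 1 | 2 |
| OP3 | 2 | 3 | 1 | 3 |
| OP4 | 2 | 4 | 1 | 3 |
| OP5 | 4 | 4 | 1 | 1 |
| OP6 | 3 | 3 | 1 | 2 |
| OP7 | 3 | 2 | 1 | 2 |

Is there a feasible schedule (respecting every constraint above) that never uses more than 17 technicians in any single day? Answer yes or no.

yes

Schedule OP1@1, OP2@1, OP3@1, OP4@3, OP5@1, OP6@1, OP7@2: d1:16  d2:16  d3:17  d4:10 — peak 17 ≤ 17.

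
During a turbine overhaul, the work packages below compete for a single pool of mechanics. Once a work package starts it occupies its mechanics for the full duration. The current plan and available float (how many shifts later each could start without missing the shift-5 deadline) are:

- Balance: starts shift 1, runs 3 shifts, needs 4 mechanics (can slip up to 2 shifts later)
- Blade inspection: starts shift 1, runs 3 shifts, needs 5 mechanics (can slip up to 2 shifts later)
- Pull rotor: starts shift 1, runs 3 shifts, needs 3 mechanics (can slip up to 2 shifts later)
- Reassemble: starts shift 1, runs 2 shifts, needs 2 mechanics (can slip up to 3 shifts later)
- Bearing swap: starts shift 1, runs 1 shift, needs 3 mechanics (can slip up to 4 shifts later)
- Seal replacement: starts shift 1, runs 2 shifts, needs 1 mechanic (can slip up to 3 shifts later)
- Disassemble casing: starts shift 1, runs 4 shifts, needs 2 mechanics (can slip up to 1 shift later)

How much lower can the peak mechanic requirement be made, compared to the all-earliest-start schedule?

6

Early-start peak: s1:20  s2:17  s3:14  s4:2  s5:0 ⇒ 20.
Leveled (Balance@1, Blade inspection@1, Pull rotor@1, Reassemble@4, Bearing swap@4, Seal replacement@4, Disassemble casing@1): s1:14  s2:14  s3:14  s4:8  s5:3 ⇒ 14.
Reduction 20 − 14 = 6.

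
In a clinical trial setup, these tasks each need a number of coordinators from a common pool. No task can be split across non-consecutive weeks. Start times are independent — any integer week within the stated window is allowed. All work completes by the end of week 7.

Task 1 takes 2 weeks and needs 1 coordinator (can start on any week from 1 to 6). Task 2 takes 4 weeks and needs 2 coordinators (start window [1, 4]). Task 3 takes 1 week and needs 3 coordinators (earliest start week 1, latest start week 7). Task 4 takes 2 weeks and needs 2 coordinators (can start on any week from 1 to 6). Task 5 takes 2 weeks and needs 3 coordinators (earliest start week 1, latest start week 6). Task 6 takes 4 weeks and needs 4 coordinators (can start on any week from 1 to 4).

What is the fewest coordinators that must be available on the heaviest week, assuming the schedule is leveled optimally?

6

Early-start (Task 1@1, Task 2@1, Task 3@1, Task 4@1, Task 5@1, Task 6@1) gives peak 15: w1:15  w2:12  w3:6  w4:6  w5:0  w6:0  w7:0.
Shift Task 4→5, Task 5→2, Task 6→4.
Schedule Task 1@1, Task 2@1, Task 3@1, Task 4@5, Task 5@2, Task 6@4: w1:6  w2:6  w3:5  w4:6  w5:6  w6:6  w7:4 — peak 6.
Total coordinator-weeks = 39 over 7 weeks ⇒ peak ≥ ⌈39/7⌉ = 6, so 6 is optimal.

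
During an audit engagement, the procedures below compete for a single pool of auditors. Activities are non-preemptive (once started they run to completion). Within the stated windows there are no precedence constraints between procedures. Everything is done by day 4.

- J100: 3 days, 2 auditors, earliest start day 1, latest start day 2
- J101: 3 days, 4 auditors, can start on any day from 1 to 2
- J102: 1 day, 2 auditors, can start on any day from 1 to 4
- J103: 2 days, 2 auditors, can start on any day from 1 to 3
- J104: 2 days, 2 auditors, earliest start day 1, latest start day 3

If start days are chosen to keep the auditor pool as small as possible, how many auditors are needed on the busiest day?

8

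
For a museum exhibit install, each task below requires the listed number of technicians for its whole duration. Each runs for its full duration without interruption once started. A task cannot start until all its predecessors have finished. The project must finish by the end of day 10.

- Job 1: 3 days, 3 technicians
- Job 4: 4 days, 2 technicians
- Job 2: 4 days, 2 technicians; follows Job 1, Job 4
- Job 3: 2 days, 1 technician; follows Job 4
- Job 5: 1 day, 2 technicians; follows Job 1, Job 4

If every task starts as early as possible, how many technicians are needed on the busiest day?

Early-start schedule: Job 1@1, Job 4@1, Job 2@5, Job 3@5, Job 5@5.
Load per day: day 1: 5, day 2: 5, day 3: 5, day 4: 2, day 5: 5, day 6: 3, day 7: 2, day 8: 2, day 9: 0, day 10: 0.
Peak is 5.

5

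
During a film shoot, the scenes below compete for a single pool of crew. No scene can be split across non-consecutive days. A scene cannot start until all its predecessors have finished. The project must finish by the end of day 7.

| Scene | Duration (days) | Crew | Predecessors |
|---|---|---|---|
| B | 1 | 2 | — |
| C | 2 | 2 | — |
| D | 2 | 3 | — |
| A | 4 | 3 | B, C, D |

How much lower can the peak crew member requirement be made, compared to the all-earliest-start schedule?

2

Early-start peak: d1:7  d2:5  d3:3  d4:3  d5:3  d6:3  d7:0 ⇒ 7.
Leveled (B@1, C@1, D@2, A@4): d1:4  d2:5  d3:3  d4:3  d5:3  d6:3  d7:3 ⇒ 5.
Reduction 7 − 5 = 2.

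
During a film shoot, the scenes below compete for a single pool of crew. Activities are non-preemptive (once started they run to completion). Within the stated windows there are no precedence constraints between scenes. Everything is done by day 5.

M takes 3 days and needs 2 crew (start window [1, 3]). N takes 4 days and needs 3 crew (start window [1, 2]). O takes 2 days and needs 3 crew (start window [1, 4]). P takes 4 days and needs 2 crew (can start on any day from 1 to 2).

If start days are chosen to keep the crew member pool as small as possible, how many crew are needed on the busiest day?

8

Early-start (M@1, N@1, O@1, P@1) gives peak 10: d1:10  d2:10  d3:7  d4:5  d5:0.
Shift O→4.
Schedule M@1, N@1, O@4, P@1: d1:7  d2:7  d3:7  d4:8  d5:3 — peak 8.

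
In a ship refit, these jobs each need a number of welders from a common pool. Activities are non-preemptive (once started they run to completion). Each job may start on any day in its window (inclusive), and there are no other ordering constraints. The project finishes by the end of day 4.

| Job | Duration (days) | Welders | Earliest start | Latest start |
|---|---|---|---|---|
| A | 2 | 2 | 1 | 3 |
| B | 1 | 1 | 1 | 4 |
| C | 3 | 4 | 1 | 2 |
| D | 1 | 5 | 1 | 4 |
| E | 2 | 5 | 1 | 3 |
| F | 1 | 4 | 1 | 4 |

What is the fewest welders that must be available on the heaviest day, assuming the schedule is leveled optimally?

Early-start (A@1, B@1, C@1, D@1, E@1, F@1) gives peak 21: d1:21  d2:11  d3:4  d4:0.
Shift D→4, E→3, F→2.
Schedule A@1, B@1, C@1, D@4, E@3, F@2: d1:7  d2:10  d3:9  d4:10 — peak 10.

10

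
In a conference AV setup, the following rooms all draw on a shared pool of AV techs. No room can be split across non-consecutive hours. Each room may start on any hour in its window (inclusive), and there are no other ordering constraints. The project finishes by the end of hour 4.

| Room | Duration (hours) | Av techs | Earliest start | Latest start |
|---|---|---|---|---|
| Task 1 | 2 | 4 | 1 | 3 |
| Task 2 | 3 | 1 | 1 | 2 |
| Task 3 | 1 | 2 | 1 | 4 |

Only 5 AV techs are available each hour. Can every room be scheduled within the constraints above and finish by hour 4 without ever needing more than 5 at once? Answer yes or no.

yes

Schedule Task 1@1, Task 2@1, Task 3@3: h1:5  h2:5  h3:3  h4:0 — peak 5 ≤ 5.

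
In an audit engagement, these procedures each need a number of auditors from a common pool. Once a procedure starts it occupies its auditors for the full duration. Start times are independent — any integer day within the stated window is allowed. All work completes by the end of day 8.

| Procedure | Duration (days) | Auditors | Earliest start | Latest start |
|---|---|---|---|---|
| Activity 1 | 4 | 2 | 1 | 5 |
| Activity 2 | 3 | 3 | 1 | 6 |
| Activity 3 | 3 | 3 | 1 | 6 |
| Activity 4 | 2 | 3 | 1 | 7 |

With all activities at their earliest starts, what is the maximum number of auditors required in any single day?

11

Early-start schedule: Activity 1@1, Activity 2@1, Activity 3@1, Activity 4@1.
Load per day: day 1: 11, day 2: 11, day 3: 8, day 4: 2, day 5: 0, day 6: 0, day 7: 0, day 8: 0.
Peak is 11.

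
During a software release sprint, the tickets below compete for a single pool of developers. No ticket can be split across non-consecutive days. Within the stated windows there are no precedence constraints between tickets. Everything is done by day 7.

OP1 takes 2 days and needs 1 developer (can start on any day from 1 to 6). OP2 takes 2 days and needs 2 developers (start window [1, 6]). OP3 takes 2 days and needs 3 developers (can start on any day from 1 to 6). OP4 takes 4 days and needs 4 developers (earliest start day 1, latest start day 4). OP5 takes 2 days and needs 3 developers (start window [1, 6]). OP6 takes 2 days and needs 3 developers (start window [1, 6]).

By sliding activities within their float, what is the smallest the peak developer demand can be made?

7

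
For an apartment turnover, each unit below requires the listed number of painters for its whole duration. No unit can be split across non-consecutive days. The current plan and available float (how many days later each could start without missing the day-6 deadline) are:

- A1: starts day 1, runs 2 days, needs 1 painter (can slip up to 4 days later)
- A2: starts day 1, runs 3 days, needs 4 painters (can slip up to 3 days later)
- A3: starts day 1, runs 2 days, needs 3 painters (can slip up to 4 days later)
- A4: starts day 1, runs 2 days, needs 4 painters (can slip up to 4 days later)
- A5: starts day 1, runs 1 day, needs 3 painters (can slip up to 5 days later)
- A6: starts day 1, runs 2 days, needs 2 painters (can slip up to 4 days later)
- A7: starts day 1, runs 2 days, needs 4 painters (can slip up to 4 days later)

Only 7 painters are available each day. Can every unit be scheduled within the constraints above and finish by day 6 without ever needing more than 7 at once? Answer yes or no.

no

Total painter-days = 43; over 6 days the average is 43/6 > 7, so some day must exceed 7.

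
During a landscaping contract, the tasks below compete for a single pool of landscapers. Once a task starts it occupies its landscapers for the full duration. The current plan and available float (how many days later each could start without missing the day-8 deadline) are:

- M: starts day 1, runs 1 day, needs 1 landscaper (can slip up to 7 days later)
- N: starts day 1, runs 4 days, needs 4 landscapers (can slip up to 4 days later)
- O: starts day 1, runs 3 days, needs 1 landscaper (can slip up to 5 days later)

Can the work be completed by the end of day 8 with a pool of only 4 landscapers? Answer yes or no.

yes

Schedule M@1, N@2, O@6: d1:1  d2:4  d3:4  d4:4  d5:4  d6:1  d7:1  d8:1 — peak 4 ≤ 4.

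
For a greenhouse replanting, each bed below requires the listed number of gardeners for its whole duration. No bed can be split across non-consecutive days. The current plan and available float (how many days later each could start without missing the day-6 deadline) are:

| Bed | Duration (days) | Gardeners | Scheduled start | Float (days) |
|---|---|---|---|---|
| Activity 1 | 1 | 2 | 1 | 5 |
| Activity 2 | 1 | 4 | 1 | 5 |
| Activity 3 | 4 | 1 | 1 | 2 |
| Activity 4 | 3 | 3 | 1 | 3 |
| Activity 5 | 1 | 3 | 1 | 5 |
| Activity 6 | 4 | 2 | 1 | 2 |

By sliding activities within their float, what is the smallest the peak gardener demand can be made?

Early-start (Activity 1@1, Activity 2@1, Activity 3@1, Activity 4@1, Activity 5@1, Activity 6@1) gives peak 15: d1:15  d2:6  d3:6  d4:3  d5:0  d6:0.
Shift Activity 3→2, Activity 4→2, Activity 5→5, Activity 6→2.
Schedule Activity 1@1, Activity 2@1, Activity 3@2, Activity 4@2, Activity 5@5, Activity 6@2: d1:6  d2:6  d3:6  d4:6  d5:6  d6:0 — peak 6.

6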